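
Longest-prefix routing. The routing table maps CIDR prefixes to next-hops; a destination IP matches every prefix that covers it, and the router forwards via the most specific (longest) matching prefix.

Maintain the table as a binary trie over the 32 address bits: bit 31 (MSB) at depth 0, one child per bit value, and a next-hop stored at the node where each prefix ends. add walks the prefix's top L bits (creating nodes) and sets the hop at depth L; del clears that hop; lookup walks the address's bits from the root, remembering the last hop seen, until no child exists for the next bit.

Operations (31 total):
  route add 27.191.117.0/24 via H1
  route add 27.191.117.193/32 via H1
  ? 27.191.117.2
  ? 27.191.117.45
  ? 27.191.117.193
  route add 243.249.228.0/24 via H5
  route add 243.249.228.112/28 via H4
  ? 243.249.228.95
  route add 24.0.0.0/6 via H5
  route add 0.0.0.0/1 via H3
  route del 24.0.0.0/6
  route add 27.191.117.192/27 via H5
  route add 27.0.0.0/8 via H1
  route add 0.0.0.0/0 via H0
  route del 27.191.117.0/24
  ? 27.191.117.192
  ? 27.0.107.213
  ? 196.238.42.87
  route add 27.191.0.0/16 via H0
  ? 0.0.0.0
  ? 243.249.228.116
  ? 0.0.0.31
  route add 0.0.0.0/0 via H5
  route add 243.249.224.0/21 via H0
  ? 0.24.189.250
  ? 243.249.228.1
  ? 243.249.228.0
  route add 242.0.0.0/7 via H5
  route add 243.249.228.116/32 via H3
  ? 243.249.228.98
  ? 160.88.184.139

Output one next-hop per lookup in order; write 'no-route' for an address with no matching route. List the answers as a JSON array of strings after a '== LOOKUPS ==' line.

Process each operation:
  add 27.191.117.0/24 -> H1 at depth 24
  add 27.191.117.193/32 -> H1 at depth 32
  ? 27.191.117.2  path d0:-→d1:-→d2:-→d3:-→d4:-→d5:-→d6:-→d7:-→d8:-→d9:-→d10:-→d11:-→d12:-→d13:-→d14:-→d15:-→d16:-→d17:-→d18:-→d19:-→d20:-→d21:-→d22:-→d23:-→d24:H1  best=H1
  ? 27.191.117.45  path d0:-→d1:-→d2:-→d3:-→d4:-→d5:-→d6:-→d7:-→d8:-→d9:-→d10:-→d11:-→d12:-→d13:-→d14:-→d15:-→d16:-→d17:-→d18:-→d19:-→d20:-→d21:-→d22:-→d23:-→d24:H1  best=H1
  ? 27.191.117.193  path d0:-→d1:-→d2:-→d3:-→d4:-→d5:-→d6:-→d7:-→d8:-→d9:-→d10:-→d11:-→d12:-→d13:-→d14:-→d15:-→d16:-→d17:-→d18:-→d19:-→d20:-→d21:-→d22:-→d23:-→d24:H1→d25:-→d26:-→d27:-→d28:-→d29:-→d30:-→d31:-→d32:H1  best=H1
  add 243.249.228.0/24 -> H5 at depth 24
  add 243.249.228.112/28 -> H4 at depth 28
  ? 243.249.228.95  path d0:-→d1:-→d2:-→d3:-→d4:-→d5:-→d6:-→d7:-→d8:-→d9:-→d10:-→d11:-→d12:-→d13:-→d14:-→d15:-→d16:-→d17:-→d18:-→d19:-→d20:-→d21:-→d22:-→d23:-→d24:H5→d25:-→d26:-  best=H5
  add 24.0.0.0/6 -> H5 at depth 6
  add 0.0.0.0/1 -> H3 at depth 1
  - 24.0.0.0/6 clear@6
  add 27.191.117.192/27 -> H5 at depth 27
  add 27.0.0.0/8 -> H1 at depth 8
  add 0.0.0.0/0 -> H0 at depth 0
  - 27.191.117.0/24 clear@24
  ? 27.191.117.192  path d0:H0→d1:H3→d2:-→d3:-→d4:-→d5:-→d6:-→d7:-→d8:H1→d9:-→d10:-→d11:-→d12:-→d13:-→d14:-→d15:-→d16:-→d17:-→d18:-→d19:-→d20:-→d21:-→d22:-→d23:-→d24:-→d25:-→d26:-→d27:H5→d28:-→d29:-→d30:-→d31:-  best=H5
  ? 27.0.107.213  path d0:H0→d1:H3→d2:-→d3:-→d4:-→d5:-→d6:-→d7:-→d8:H1  best=H1
  ? 196.238.42.87  path d0:H0→d1:-→d2:-  best=H0
  add 27.191.0.0/16 -> H0 at depth 16
  ? 0.0.0.0  path d0:H0→d1:H3→d2:-→d3:-  best=H3
  ? 243.249.228.116  path d0:H0→d1:-→d2:-→d3:-→d4:-→d5:-→d6:-→d7:-→d8:-→d9:-→d10:-→d11:-→d12:-→d13:-→d14:-→d15:-→d16:-→d17:-→d18:-→d19:-→d20:-→d21:-→d22:-→d23:-→d24:H5→d25:-→d26:-→d27:-→d28:H4  best=H4
  ? 0.0.0.31  path d0:H0→d1:H3→d2:-→d3:-  best=H3
  add 0.0.0.0/0 -> H5 at depth 0
  add 243.249.224.0/21 -> H0 at depth 21
  ? 0.24.189.250  path d0:H5→d1:H3→d2:-→d3:-  best=H3
  ? 243.249.228.1  path d0:H5→d1:-→d2:-→d3:-→d4:-→d5:-→d6:-→d7:-→d8:-→d9:-→d10:-→d11:-→d12:-→d13:-→d14:-→d15:-→d16:-→d17:-→d18:-→d19:-→d20:-→d21:H0→d22:-→d23:-→d24:H5→d25:-  best=H5
  ? 243.249.228.0  path d0:H5→d1:-→d2:-→d3:-→d4:-→d5:-→d6:-→d7:-→d8:-→d9:-→d10:-→d11:-→d12:-→d13:-→d14:-→d15:-→d16:-→d17:-→d18:-→d19:-→d20:-→d21:H0→d22:-→d23:-→d24:H5→d25:-  best=H5
  add 242.0.0.0/7 -> H5 at depth 7
  add 243.249.228.116/32 -> H3 at depth 32
  ? 243.249.228.98  path d0:H5→d1:-→d2:-→d3:-→d4:-→d5:-→d6:-→d7:H5→d8:-→d9:-→d10:-→d11:-→d12:-→d13:-→d14:-→d15:-→d16:-→d17:-→d18:-→d19:-→d20:-→d21:H0→d22:-→d23:-→d24:H5→d25:-→d26:-→d27:-  best=H5
  ? 160.88.184.139  path d0:H5→d1:-  best=H5

== LOOKUPS ==
["H1","H1","H1","H5","H5","H1","H0","H3","H4","H3","H3","H5","H5","H5","H5"]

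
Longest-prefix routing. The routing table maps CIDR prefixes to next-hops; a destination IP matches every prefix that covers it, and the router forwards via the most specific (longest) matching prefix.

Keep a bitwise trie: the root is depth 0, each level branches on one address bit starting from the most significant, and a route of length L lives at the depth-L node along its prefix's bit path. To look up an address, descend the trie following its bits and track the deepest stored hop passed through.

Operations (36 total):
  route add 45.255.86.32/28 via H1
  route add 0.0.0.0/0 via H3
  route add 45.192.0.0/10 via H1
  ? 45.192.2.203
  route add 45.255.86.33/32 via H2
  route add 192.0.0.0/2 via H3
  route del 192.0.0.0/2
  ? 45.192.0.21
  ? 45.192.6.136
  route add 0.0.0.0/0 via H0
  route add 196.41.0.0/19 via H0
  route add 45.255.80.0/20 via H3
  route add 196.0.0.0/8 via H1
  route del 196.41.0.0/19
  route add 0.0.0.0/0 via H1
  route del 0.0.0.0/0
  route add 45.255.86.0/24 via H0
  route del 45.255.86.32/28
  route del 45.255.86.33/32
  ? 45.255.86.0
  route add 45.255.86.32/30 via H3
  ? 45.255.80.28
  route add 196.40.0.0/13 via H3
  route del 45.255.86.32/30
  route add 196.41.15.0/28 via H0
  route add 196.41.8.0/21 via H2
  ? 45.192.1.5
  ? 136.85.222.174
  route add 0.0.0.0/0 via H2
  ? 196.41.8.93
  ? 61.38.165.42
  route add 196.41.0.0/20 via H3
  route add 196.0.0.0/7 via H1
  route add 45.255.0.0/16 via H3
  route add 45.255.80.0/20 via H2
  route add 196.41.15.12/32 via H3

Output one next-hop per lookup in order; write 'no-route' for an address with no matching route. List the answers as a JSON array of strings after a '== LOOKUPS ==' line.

Trace:
  add 45.255.86.32/28 -> H1 at depth 28
  add 0.0.0.0/0 -> H3 at depth 0
  add 45.192.0.0/10 -> H1 at depth 10
  lookup 45.192.2.203: bits 0010110111 walk d0:H3→d1:-→d2:-→d3:-→d4:-→d5:-→d6:-→d7:-→d8:-→d9:-→d10:H1 -> H1
  add 45.255.86.33/32 -> H2 at depth 32
  add 192.0.0.0/2 -> H3 at depth 2
  - 192.0.0.0/2 clear@2
  lookup 45.192.0.21: bits 0010110111 walk d0:H3→d1:-→d2:-→d3:-→d4:-→d5:-→d6:-→d7:-→d8:-→d9:-→d10:H1 -> H1
  lookup 45.192.6.136: bits 0010110111 walk d0:H3→d1:-→d2:-→d3:-→d4:-→d5:-→d6:-→d7:-→d8:-→d9:-→d10:H1 -> H1
  add 0.0.0.0/0 -> H0 at depth 0
  add 196.41.0.0/19 -> H0 at depth 19
  add 45.255.80.0/20 -> H3 at depth 20
  add 196.0.0.0/8 -> H1 at depth 8
  - 196.41.0.0/19 clear@19
  add 0.0.0.0/0 -> H1 at depth 0
  - 0.0.0.0/0 clear@0
  add 45.255.86.0/24 -> H0 at depth 24
  - 45.255.86.32/28 clear@28
  - 45.255.86.33/32 clear@32
  lookup 45.255.86.0: bits 00101101111111110101011000 walk d0:-→d1:-→d2:-→d3:-→d4:-→d5:-→d6:-→d7:-→d8:-→d9:-→d10:H1→d11:-→d12:-→d13:-→d14:-→d15:-→d16:-→d17:-→d18:-→d19:-→d20:H3→d21:-→d22:-→d23:-→d24:H0→d25:-→d26:- -> H0
  add 45.255.86.32/30 -> H3 at depth 30
  lookup 45.255.80.28: bits 001011011111111101010 walk d0:-→d1:-→d2:-→d3:-→d4:-→d5:-→d6:-→d7:-→d8:-→d9:-→d10:H1→d11:-→d12:-→d13:-→d14:-→d15:-→d16:-→d17:-→d18:-→d19:-→d20:H3→d21:- -> H3
  add 196.40.0.0/13 -> H3 at depth 13
  - 45.255.86.32/30 clear@30
  add 196.41.15.0/28 -> H0 at depth 28
  add 196.41.8.0/21 -> H2 at depth 21
  lookup 45.192.1.5: bits 0010110111 walk d0:-→d1:-→d2:-→d3:-→d4:-→d5:-→d6:-→d7:-→d8:-→d9:-→d10:H1 -> H1
  lookup 136.85.222.174: bits 1 walk d0:-→d1:- -> no-route
  add 0.0.0.0/0 -> H2 at depth 0
  lookup 196.41.8.93: bits 110001000010100100001 walk d0:H2→d1:-→d2:-→d3:-→d4:-→d5:-→d6:-→d7:-→d8:H1→d9:-→d10:-→d11:-→d12:-→d13:H3→d14:-→d15:-→d16:-→d17:-→d18:-→d19:-→d20:-→d21:H2 -> H2
  lookup 61.38.165.42: bits 001 walk d0:H2→d1:-→d2:-→d3:- -> H2
  add 196.41.0.0/20 -> H3 at depth 20
  add 196.0.0.0/7 -> H1 at depth 7
  add 45.255.0.0/16 -> H3 at depth 16
  add 45.255.80.0/20 -> H2 at depth 20
  add 196.41.15.12/32 -> H3 at depth 32

== LOOKUPS ==
["H1","H1","H1","H0","H3","H1","no-route","H2","H2"]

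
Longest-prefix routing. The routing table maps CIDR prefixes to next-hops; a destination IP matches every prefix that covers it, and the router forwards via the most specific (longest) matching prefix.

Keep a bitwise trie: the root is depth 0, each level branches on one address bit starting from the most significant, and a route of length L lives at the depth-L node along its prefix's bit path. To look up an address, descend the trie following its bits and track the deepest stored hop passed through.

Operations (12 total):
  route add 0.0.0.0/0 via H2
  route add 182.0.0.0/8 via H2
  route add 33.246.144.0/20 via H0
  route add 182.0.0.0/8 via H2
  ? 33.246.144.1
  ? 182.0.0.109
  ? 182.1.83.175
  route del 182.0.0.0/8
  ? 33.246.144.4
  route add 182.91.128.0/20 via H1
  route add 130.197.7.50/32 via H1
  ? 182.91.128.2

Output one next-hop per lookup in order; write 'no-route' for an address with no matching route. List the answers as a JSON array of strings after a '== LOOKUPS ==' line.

Process each operation:
  + 0.0.0.0/0 (H2) depth=0
  + 182.0.0.0/8 (H2) depth=8
  + 33.246.144.0/20 (H0) depth=20
  + 182.0.0.0/8 (H2) depth=8
  Q 33.246.144.1: descend 00100001111101101001 ; hops seen [H2,H0] ; pick H0
  Q 182.0.0.109: descend 10110110 ; hops seen [H2,H2] ; pick H2
  Q 182.1.83.175: descend 10110110 ; hops seen [H2,H2] ; pick H2
  - 182.0.0.0/8 clear@8
  Q 33.246.144.4: descend 00100001111101101001 ; hops seen [H2,H0] ; pick H0
  + 182.91.128.0/20 (H1) depth=20
  + 130.197.7.50/32 (H1) depth=32
  Q 182.91.128.2: descend 10110110010110111000 ; hops seen [H2,H1] ; pick H1

== LOOKUPS ==
["H0","H2","H2","H0","H1"]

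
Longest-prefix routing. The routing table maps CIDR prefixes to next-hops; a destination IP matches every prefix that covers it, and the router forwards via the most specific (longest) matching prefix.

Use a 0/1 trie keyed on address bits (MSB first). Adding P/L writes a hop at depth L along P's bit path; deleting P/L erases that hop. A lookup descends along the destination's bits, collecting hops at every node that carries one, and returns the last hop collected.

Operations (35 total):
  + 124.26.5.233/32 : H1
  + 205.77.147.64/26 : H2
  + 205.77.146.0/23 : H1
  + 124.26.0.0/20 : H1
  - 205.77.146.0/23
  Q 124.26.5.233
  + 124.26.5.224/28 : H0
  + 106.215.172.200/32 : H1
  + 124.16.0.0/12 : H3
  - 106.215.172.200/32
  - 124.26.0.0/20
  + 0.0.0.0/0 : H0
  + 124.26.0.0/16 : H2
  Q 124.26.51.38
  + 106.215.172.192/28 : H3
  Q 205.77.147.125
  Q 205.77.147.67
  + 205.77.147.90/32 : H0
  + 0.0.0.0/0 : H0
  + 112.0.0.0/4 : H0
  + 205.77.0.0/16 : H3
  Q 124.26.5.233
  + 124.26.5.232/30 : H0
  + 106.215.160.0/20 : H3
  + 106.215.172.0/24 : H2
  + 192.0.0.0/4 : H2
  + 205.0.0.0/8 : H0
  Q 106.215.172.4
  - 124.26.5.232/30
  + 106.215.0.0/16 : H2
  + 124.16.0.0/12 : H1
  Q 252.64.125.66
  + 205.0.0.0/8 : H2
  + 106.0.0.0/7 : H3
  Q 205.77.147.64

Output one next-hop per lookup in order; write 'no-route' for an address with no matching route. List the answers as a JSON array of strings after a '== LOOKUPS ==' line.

Process each operation:
  add 124.26.5.233/32 -> H1 at depth 32
  add 205.77.147.64/26 -> H2 at depth 26
  add 205.77.146.0/23 -> H1 at depth 23
  add 124.26.0.0/20 -> H1 at depth 20
  del 205.77.146.0/23 (clear depth 23)
  lookup 124.26.5.233: bits 01111100000110100000010111101001 walk d0:-→d1:-→d2:-→d3:-→d4:-→d5:-→d6:-→d7:-→d8:-→d9:-→d10:-→d11:-→d12:-→d13:-→d14:-→d15:-→d16:-→d17:-→d18:-→d19:-→d20:H1→d21:-→d22:-→d23:-→d24:-→d25:-→d26:-→d27:-→d28:-→d29:-→d30:-→d31:-→d32:H1 -> H1
  add 124.26.5.224/28 -> H0 at depth 28
  add 106.215.172.200/32 -> H1 at depth 32
  add 124.16.0.0/12 -> H3 at depth 12
  del 106.215.172.200/32 (clear depth 32)
  del 124.26.0.0/20 (clear depth 20)
  add 0.0.0.0/0 -> H0 at depth 0
  add 124.26.0.0/16 -> H2 at depth 16
  lookup 124.26.51.38: bits 011111000001101000 walk d0:H0→d1:-→d2:-→d3:-→d4:-→d5:-→d6:-→d7:-→d8:-→d9:-→d10:-→d11:-→d12:H3→d13:-→d14:-→d15:-→d16:H2→d17:-→d18:- -> H2
  add 106.215.172.192/28 -> H3 at depth 28
  lookup 205.77.147.125: bits 11001101010011011001001101 walk d0:H0→d1:-→d2:-→d3:-→d4:-→d5:-→d6:-→d7:-→d8:-→d9:-→d10:-→d11:-→d12:-→d13:-→d14:-→d15:-→d16:-→d17:-→d18:-→d19:-→d20:-→d21:-→d22:-→d23:-→d24:-→d25:-→d26:H2 -> H2
  lookup 205.77.147.67: bits 11001101010011011001001101 walk d0:H0→d1:-→d2:-→d3:-→d4:-→d5:-→d6:-→d7:-→d8:-→d9:-→d10:-→d11:-→d12:-→d13:-→d14:-→d15:-→d16:-→d17:-→d18:-→d19:-→d20:-→d21:-→d22:-→d23:-→d24:-→d25:-→d26:H2 -> H2
  add 205.77.147.90/32 -> H0 at depth 32
  add 0.0.0.0/0 -> H0 at depth 0
  add 112.0.0.0/4 -> H0 at depth 4
  add 205.77.0.0/16 -> H3 at depth 16
  lookup 124.26.5.233: bits 01111100000110100000010111101001 walk d0:H0→d1:-→d2:-→d3:-→d4:H0→d5:-→d6:-→d7:-→d8:-→d9:-→d10:-→d11:-→d12:H3→d13:-→d14:-→d15:-→d16:H2→d17:-→d18:-→d19:-→d20:-→d21:-→d22:-→d23:-→d24:-→d25:-→d26:-→d27:-→d28:H0→d29:-→d30:-→d31:-→d32:H1 -> H1
  add 124.26.5.232/30 -> H0 at depth 30
  add 106.215.160.0/20 -> H3 at depth 20
  add 106.215.172.0/24 -> H2 at depth 24
  add 192.0.0.0/4 -> H2 at depth 4
  add 205.0.0.0/8 -> H0 at depth 8
  lookup 106.215.172.4: bits 011010101101011110101100 walk d0:H0→d1:-→d2:-→d3:-→d4:-→d5:-→d6:-→d7:-→d8:-→d9:-→d10:-→d11:-→d12:-→d13:-→d14:-→d15:-→d16:-→d17:-→d18:-→d19:-→d20:H3→d21:-→d22:-→d23:-→d24:H2 -> H2
  del 124.26.5.232/30 (clear depth 30)
  add 106.215.0.0/16 -> H2 at depth 16
  add 124.16.0.0/12 -> H1 at depth 12
  lookup 252.64.125.66: bits 11 walk d0:H0→d1:-→d2:- -> H0
  add 205.0.0.0/8 -> H2 at depth 8
  add 106.0.0.0/7 -> H3 at depth 7
  lookup 205.77.147.64: bits 110011010100110110010011010 walk d0:H0→d1:-→d2:-→d3:-→d4:H2→d5:-→d6:-→d7:-→d8:H2→d9:-→d10:-→d11:-→d12:-→d13:-→d14:-→d15:-→d16:H3→d17:-→d18:-→d19:-→d20:-→d21:-→d22:-→d23:-→d24:-→d25:-→d26:H2→d27:- -> H2

== LOOKUPS ==
["H1","H2","H2","H2","H1","H2","H0","H2"]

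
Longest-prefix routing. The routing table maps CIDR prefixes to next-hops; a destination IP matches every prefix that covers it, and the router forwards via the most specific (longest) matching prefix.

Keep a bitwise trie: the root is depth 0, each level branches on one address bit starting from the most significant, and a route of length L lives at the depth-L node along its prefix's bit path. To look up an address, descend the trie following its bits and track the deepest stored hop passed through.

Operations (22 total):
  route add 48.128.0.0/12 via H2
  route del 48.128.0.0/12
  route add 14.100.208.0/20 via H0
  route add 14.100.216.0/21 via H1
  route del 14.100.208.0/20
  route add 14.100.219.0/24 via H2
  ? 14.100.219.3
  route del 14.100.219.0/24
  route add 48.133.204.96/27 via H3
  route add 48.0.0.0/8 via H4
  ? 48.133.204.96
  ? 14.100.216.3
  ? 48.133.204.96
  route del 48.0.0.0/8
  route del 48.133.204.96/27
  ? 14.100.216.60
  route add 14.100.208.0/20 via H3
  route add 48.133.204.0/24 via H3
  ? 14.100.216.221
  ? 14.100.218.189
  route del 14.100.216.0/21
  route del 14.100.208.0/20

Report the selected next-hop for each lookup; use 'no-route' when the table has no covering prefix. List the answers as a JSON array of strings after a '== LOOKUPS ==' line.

Trace:
  add 48.128.0.0/12 -> H2 at depth 12
  - 48.128.0.0/12 clear@12
  add 14.100.208.0/20 -> H0 at depth 20
  add 14.100.216.0/21 -> H1 at depth 21
  - 14.100.208.0/20 clear@20
  add 14.100.219.0/24 -> H2 at depth 24
  lookup 14.100.219.3: bits 000011100110010011011011 walk d0:-→d1:-→d2:-→d3:-→d4:-→d5:-→d6:-→d7:-→d8:-→d9:-→d10:-→d11:-→d12:-→d13:-→d14:-→d15:-→d16:-→d17:-→d18:-→d19:-→d20:-→d21:H1→d22:-→d23:-→d24:H2 -> H2
  - 14.100.219.0/24 clear@24
  add 48.133.204.96/27 -> H3 at depth 27
  add 48.0.0.0/8 -> H4 at depth 8
  lookup 48.133.204.96: bits 001100001000010111001100011 walk d0:-→d1:-→d2:-→d3:-→d4:-→d5:-→d6:-→d7:-→d8:H4→d9:-→d10:-→d11:-→d12:-→d13:-→d14:-→d15:-→d16:-→d17:-→d18:-→d19:-→d20:-→d21:-→d22:-→d23:-→d24:-→d25:-→d26:-→d27:H3 -> H3
  lookup 14.100.216.3: bits 0000111001100100110110 walk d0:-→d1:-→d2:-→d3:-→d4:-→d5:-→d6:-→d7:-→d8:-→d9:-→d10:-→d11:-→d12:-→d13:-→d14:-→d15:-→d16:-→d17:-→d18:-→d19:-→d20:-→d21:H1→d22:- -> H1
  lookup 48.133.204.96: bits 001100001000010111001100011 walk d0:-→d1:-→d2:-→d3:-→d4:-→d5:-→d6:-→d7:-→d8:H4→d9:-→d10:-→d11:-→d12:-→d13:-→d14:-→d15:-→d16:-→d17:-→d18:-→d19:-→d20:-→d21:-→d22:-→d23:-→d24:-→d25:-→d26:-→d27:H3 -> H3
  - 48.0.0.0/8 clear@8
  - 48.133.204.96/27 clear@27
  lookup 14.100.216.60: bits 0000111001100100110110 walk d0:-→d1:-→d2:-→d3:-→d4:-→d5:-→d6:-→d7:-→d8:-→d9:-→d10:-→d11:-→d12:-→d13:-→d14:-→d15:-→d16:-→d17:-→d18:-→d19:-→d20:-→d21:H1→d22:- -> H1
  add 14.100.208.0/20 -> H3 at depth 20
  add 48.133.204.0/24 -> H3 at depth 24
  lookup 14.100.216.221: bits 0000111001100100110110 walk d0:-→d1:-→d2:-→d3:-→d4:-→d5:-→d6:-→d7:-→d8:-→d9:-→d10:-→d11:-→d12:-→d13:-→d14:-→d15:-→d16:-→d17:-→d18:-→d19:-→d20:H3→d21:H1→d22:- -> H1
  lookup 14.100.218.189: bits 00001110011001001101101 walk d0:-→d1:-→d2:-→d3:-→d4:-→d5:-→d6:-→d7:-→d8:-→d9:-→d10:-→d11:-→d12:-→d13:-→d14:-→d15:-→d16:-→d17:-→d18:-→d19:-→d20:H3→d21:H1→d22:-→d23:- -> H1
  - 14.100.216.0/21 clear@21
  - 14.100.208.0/20 clear@20

== LOOKUPS ==
["H2","H3","H1","H3","H1","H1","H1"]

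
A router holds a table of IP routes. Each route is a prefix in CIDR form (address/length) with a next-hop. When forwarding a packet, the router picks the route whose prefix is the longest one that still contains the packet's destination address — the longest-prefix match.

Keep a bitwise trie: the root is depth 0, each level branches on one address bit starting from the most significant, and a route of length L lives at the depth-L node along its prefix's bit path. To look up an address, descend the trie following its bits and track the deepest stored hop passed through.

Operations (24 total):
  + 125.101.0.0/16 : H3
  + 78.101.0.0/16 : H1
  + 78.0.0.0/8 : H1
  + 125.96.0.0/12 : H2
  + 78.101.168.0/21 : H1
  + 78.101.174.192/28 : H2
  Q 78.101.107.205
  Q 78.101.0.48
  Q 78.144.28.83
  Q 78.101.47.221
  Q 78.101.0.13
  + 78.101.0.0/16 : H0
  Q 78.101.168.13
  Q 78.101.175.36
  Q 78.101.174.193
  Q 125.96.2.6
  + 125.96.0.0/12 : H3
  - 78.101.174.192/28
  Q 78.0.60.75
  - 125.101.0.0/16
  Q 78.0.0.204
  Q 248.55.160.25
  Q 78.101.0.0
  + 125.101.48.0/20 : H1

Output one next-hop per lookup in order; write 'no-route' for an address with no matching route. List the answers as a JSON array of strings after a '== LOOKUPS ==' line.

Apply in order:
  add 125.101.0.0/16 -> H3 at depth 16
  add 78.101.0.0/16 -> H1 at depth 16
  add 78.0.0.0/8 -> H1 at depth 8
  add 125.96.0.0/12 -> H2 at depth 12
  add 78.101.168.0/21 -> H1 at depth 21
  add 78.101.174.192/28 -> H2 at depth 28
  Q 78.101.107.205: descend 0100111001100101 ; hops seen [H1,H1] ; pick H1
  Q 78.101.0.48: descend 0100111001100101 ; hops seen [H1,H1] ; pick H1
  Q 78.144.28.83: descend 01001110 ; hops seen [H1] ; pick H1
  Q 78.101.47.221: descend 0100111001100101 ; hops seen [H1,H1] ; pick H1
  Q 78.101.0.13: descend 0100111001100101 ; hops seen [H1,H1] ; pick H1
  add 78.101.0.0/16 -> H0 at depth 16
  Q 78.101.168.13: descend 010011100110010110101 ; hops seen [H1,H0,H1] ; pick H1
  Q 78.101.175.36: descend 01001110011001011010111 ; hops seen [H1,H0,H1] ; pick H1
  Q 78.101.174.193: descend 0100111001100101101011101100 ; hops seen [H1,H0,H1,H2] ; pick H2
  Q 125.96.2.6: descend 0111110101100 ; hops seen [H2] ; pick H2
  add 125.96.0.0/12 -> H3 at depth 12
  - 78.101.174.192/28 clear@28
  Q 78.0.60.75: descend 010011100 ; hops seen [H1] ; pick H1
  - 125.101.0.0/16 clear@16
  Q 78.0.0.204: descend 010011100 ; hops seen [H1] ; pick H1
  Q 248.55.160.25: descend ε ; hops seen [∅] ; pick no-route
  Q 78.101.0.0: descend 0100111001100101 ; hops seen [H1,H0] ; pick H0
  add 125.101.48.0/20 -> H1 at depth 20

== LOOKUPS ==
["H1","H1","H1","H1","H1","H1","H1","H2","H2","H1","H1","no-route","H0"]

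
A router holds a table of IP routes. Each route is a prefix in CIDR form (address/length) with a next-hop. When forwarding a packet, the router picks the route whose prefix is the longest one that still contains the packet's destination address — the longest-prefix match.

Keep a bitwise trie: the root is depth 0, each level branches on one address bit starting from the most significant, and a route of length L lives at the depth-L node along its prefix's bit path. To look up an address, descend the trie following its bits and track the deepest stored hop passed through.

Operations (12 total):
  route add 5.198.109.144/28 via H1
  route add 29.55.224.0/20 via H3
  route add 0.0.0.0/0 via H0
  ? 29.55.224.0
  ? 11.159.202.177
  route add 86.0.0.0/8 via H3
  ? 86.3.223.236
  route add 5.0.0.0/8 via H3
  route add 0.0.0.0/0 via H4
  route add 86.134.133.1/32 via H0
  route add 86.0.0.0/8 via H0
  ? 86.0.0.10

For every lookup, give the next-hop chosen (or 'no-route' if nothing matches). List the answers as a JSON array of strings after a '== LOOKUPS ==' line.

Process each operation:
  add 5.198.109.144/28 -> H1 at depth 28
  add 29.55.224.0/20 -> H3 at depth 20
  add 0.0.0.0/0 -> H0 at depth 0
  lookup 29.55.224.0: bits 00011101001101111110 walk d0:H0→d1:-→d2:-→d3:-→d4:-→d5:-→d6:-→d7:-→d8:-→d9:-→d10:-→d11:-→d12:-→d13:-→d14:-→d15:-→d16:-→d17:-→d18:-→d19:-→d20:H3 -> H3
  lookup 11.159.202.177: bits 0000 walk d0:H0→d1:-→d2:-→d3:-→d4:- -> H0
  add 86.0.0.0/8 -> H3 at depth 8
  lookup 86.3.223.236: bits 01010110 walk d0:H0→d1:-→d2:-→d3:-→d4:-→d5:-→d6:-→d7:-→d8:H3 -> H3
  add 5.0.0.0/8 -> H3 at depth 8
  add 0.0.0.0/0 -> H4 at depth 0
  add 86.134.133.1/32 -> H0 at depth 32
  add 86.0.0.0/8 -> H0 at depth 8
  lookup 86.0.0.10: bits 01010110 walk d0:H4→d1:-→d2:-→d3:-→d4:-→d5:-→d6:-→d7:-→d8:H0 -> H0

== LOOKUPS ==
["H3","H0","H3","H0"]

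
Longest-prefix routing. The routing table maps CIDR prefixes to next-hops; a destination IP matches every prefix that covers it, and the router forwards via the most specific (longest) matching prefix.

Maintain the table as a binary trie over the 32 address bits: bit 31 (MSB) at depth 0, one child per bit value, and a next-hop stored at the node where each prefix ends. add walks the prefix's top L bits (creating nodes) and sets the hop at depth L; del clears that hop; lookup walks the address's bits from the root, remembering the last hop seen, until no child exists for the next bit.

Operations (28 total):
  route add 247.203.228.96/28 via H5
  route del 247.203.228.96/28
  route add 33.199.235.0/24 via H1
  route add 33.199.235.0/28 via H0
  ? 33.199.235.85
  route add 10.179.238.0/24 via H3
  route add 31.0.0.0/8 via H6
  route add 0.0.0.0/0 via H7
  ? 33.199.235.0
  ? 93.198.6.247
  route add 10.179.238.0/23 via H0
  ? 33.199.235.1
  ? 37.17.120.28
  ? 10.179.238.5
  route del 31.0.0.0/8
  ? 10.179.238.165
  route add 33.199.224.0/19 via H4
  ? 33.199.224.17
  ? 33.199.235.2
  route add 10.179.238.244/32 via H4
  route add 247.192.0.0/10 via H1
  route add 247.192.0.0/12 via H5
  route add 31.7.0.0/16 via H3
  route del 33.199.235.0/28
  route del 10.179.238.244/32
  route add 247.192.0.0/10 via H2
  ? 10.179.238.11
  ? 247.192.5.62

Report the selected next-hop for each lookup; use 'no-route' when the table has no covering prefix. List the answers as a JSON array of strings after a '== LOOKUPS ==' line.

Apply in order:
  add 247.203.228.96/28 -> H5 at depth 28
  - 247.203.228.96/28 clear@28
  add 33.199.235.0/24 -> H1 at depth 24
  add 33.199.235.0/28 -> H0 at depth 28
  ? 33.199.235.85  path d0:-→d1:-→d2:-→d3:-→d4:-→d5:-→d6:-→d7:-→d8:-→d9:-→d10:-→d11:-→d12:-→d13:-→d14:-→d15:-→d16:-→d17:-→d18:-→d19:-→d20:-→d21:-→d22:-→d23:-→d24:H1→d25:-  best=H1
  add 10.179.238.0/24 -> H3 at depth 24
  add 31.0.0.0/8 -> H6 at depth 8
  add 0.0.0.0/0 -> H7 at depth 0
  ? 33.199.235.0  path d0:H7→d1:-→d2:-→d3:-→d4:-→d5:-→d6:-→d7:-→d8:-→d9:-→d10:-→d11:-→d12:-→d13:-→d14:-→d15:-→d16:-→d17:-→d18:-→d19:-→d20:-→d21:-→d22:-→d23:-→d24:H1→d25:-→d26:-→d27:-→d28:H0  best=H0
  ? 93.198.6.247  path d0:H7→d1:-  best=H7
  add 10.179.238.0/23 -> H0 at depth 23
  ? 33.199.235.1  path d0:H7→d1:-→d2:-→d3:-→d4:-→d5:-→d6:-→d7:-→d8:-→d9:-→d10:-→d11:-→d12:-→d13:-→d14:-→d15:-→d16:-→d17:-→d18:-→d19:-→d20:-→d21:-→d22:-→d23:-→d24:H1→d25:-→d26:-→d27:-→d28:H0  best=H0
  ? 37.17.120.28  path d0:H7→d1:-→d2:-→d3:-→d4:-→d5:-  best=H7
  ? 10.179.238.5  path d0:H7→d1:-→d2:-→d3:-→d4:-→d5:-→d6:-→d7:-→d8:-→d9:-→d10:-→d11:-→d12:-→d13:-→d14:-→d15:-→d16:-→d17:-→d18:-→d19:-→d20:-→d21:-→d22:-→d23:H0→d24:H3  best=H3
  - 31.0.0.0/8 clear@8
  ? 10.179.238.165  path d0:H7→d1:-→d2:-→d3:-→d4:-→d5:-→d6:-→d7:-→d8:-→d9:-→d10:-→d11:-→d12:-→d13:-→d14:-→d15:-→d16:-→d17:-→d18:-→d19:-→d20:-→d21:-→d22:-→d23:H0→d24:H3  best=H3
  add 33.199.224.0/19 -> H4 at depth 19
  ? 33.199.224.17  path d0:H7→d1:-→d2:-→d3:-→d4:-→d5:-→d6:-→d7:-→d8:-→d9:-→d10:-→d11:-→d12:-→d13:-→d14:-→d15:-→d16:-→d17:-→d18:-→d19:H4→d20:-  best=H4
  ? 33.199.235.2  path d0:H7→d1:-→d2:-→d3:-→d4:-→d5:-→d6:-→d7:-→d8:-→d9:-→d10:-→d11:-→d12:-→d13:-→d14:-→d15:-→d16:-→d17:-→d18:-→d19:H4→d20:-→d21:-→d22:-→d23:-→d24:H1→d25:-→d26:-→d27:-→d28:H0  best=H0
  add 10.179.238.244/32 -> H4 at depth 32
  add 247.192.0.0/10 -> H1 at depth 10
  add 247.192.0.0/12 -> H5 at depth 12
  add 31.7.0.0/16 -> H3 at depth 16
  - 33.199.235.0/28 clear@28
  - 10.179.238.244/32 clear@32
  add 247.192.0.0/10 -> H2 at depth 10
  ? 10.179.238.11  path d0:H7→d1:-→d2:-→d3:-→d4:-→d5:-→d6:-→d7:-→d8:-→d9:-→d10:-→d11:-→d12:-→d13:-→d14:-→d15:-→d16:-→d17:-→d18:-→d19:-→d20:-→d21:-→d22:-→d23:H0→d24:H3  best=H3
  ? 247.192.5.62  path d0:H7→d1:-→d2:-→d3:-→d4:-→d5:-→d6:-→d7:-→d8:-→d9:-→d10:H2→d11:-→d12:H5  best=H5

== LOOKUPS ==
["H1","H0","H7","H0","H7","H3","H3","H4","H0","H3","H5"]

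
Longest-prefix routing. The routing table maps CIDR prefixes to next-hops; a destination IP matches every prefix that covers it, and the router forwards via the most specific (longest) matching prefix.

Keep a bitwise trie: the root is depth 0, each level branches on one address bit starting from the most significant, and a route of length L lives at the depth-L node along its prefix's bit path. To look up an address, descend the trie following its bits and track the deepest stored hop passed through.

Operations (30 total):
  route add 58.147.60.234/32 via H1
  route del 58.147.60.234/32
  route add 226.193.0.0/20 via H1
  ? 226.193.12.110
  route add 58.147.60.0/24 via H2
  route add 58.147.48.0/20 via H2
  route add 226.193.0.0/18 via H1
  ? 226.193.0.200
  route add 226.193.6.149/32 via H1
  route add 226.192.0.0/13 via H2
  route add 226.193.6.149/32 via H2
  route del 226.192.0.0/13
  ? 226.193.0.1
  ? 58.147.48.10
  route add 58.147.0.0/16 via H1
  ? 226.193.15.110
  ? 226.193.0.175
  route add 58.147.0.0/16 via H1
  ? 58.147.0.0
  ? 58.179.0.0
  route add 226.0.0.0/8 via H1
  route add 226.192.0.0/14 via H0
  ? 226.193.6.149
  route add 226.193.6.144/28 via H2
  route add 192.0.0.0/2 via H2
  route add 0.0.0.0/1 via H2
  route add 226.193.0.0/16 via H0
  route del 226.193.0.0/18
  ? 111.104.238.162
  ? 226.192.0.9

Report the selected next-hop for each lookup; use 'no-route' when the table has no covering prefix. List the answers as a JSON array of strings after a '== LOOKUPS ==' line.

Trace:
  + 58.147.60.234/32 (H1) depth=32
  - 58.147.60.234/32 clear@32
  + 226.193.0.0/20 (H1) depth=20
  Q 226.193.12.110: descend 11100010110000010000 ; hops seen [H1] ; pick H1
  + 58.147.60.0/24 (H2) depth=24
  + 58.147.48.0/20 (H2) depth=20
  + 226.193.0.0/18 (H1) depth=18
  Q 226.193.0.200: descend 11100010110000010000 ; hops seen [H1,H1] ; pick H1
  + 226.193.6.149/32 (H1) depth=32
  + 226.192.0.0/13 (H2) depth=13
  + 226.193.6.149/32 (H2) depth=32
  - 226.192.0.0/13 clear@13
  Q 226.193.0.1: descend 111000101100000100000 ; hops seen [H1,H1] ; pick H1
  Q 58.147.48.10: descend 00111010100100110011 ; hops seen [H2] ; pick H2
  + 58.147.0.0/16 (H1) depth=16
  Q 226.193.15.110: descend 11100010110000010000 ; hops seen [H1,H1] ; pick H1
  Q 226.193.0.175: descend 111000101100000100000 ; hops seen [H1,H1] ; pick H1
  + 58.147.0.0/16 (H1) depth=16
  Q 58.147.0.0: descend 001110101001001100 ; hops seen [H1] ; pick H1
  Q 58.179.0.0: descend 0011101010 ; hops seen [∅] ; pick no-route
  + 226.0.0.0/8 (H1) depth=8
  + 226.192.0.0/14 (H0) depth=14
  Q 226.193.6.149: descend 11100010110000010000011010010101 ; hops seen [H1,H0,H1,H1,H2] ; pick H2
  + 226.193.6.144/28 (H2) depth=28
  + 192.0.0.0/2 (H2) depth=2
  + 0.0.0.0/1 (H2) depth=1
  + 226.193.0.0/16 (H0) depth=16
  - 226.193.0.0/18 clear@18
  Q 111.104.238.162: descend 0 ; hops seen [H2] ; pick H2
  Q 226.192.0.9: descend 111000101100000 ; hops seen [H2,H1,H0] ; pick H0

== LOOKUPS ==
["H1","H1","H1","H2","H1","H1","H1","no-route","H2","H2","H0"]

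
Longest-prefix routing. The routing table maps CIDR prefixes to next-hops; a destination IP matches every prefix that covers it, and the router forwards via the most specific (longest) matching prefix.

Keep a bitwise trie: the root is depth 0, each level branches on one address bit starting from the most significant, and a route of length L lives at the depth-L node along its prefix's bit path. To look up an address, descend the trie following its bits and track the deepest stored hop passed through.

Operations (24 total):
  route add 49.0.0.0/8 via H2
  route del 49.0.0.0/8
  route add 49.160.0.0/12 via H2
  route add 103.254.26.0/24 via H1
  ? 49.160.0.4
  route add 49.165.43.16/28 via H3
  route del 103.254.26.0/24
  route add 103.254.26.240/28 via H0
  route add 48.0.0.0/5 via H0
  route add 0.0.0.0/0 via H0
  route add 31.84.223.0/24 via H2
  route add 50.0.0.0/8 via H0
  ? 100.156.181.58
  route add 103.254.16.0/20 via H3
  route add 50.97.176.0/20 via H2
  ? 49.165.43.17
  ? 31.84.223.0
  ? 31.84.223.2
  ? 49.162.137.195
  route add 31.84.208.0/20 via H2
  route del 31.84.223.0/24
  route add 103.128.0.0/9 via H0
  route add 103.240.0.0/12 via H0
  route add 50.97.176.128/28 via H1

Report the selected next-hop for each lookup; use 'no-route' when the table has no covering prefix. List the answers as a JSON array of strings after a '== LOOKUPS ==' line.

Process each operation:
  add 49.0.0.0/8 -> H2 at depth 8
  del 49.0.0.0/8 (clear depth 8)
  add 49.160.0.0/12 -> H2 at depth 12
  add 103.254.26.0/24 -> H1 at depth 24
  ? 49.160.0.4  path d0:-→d1:-→d2:-→d3:-→d4:-→d5:-→d6:-→d7:-→d8:-→d9:-→d10:-→d11:-→d12:H2  best=H2
  add 49.165.43.16/28 -> H3 at depth 28
  del 103.254.26.0/24 (clear depth 24)
  add 103.254.26.240/28 -> H0 at depth 28
  add 48.0.0.0/5 -> H0 at depth 5
  add 0.0.0.0/0 -> H0 at depth 0
  add 31.84.223.0/24 -> H2 at depth 24
  add 50.0.0.0/8 -> H0 at depth 8
  ? 100.156.181.58  path d0:H0→d1:-→d2:-→d3:-→d4:-→d5:-→d6:-  best=H0
  add 103.254.16.0/20 -> H3 at depth 20
  add 50.97.176.0/20 -> H2 at depth 20
  ? 49.165.43.17  path d0:H0→d1:-→d2:-→d3:-→d4:-→d5:H0→d6:-→d7:-→d8:-→d9:-→d10:-→d11:-→d12:H2→d13:-→d14:-→d15:-→d16:-→d17:-→d18:-→d19:-→d20:-→d21:-→d22:-→d23:-→d24:-→d25:-→d26:-→d27:-→d28:H3  best=H3
  ? 31.84.223.0  path d0:H0→d1:-→d2:-→d3:-→d4:-→d5:-→d6:-→d7:-→d8:-→d9:-→d10:-→d11:-→d12:-→d13:-→d14:-→d15:-→d16:-→d17:-→d18:-→d19:-→d20:-→d21:-→d22:-→d23:-→d24:H2  best=H2
  ? 31.84.223.2  path d0:H0→d1:-→d2:-→d3:-→d4:-→d5:-→d6:-→d7:-→d8:-→d9:-→d10:-→d11:-→d12:-→d13:-→d14:-→d15:-→d16:-→d17:-→d18:-→d19:-→d20:-→d21:-→d22:-→d23:-→d24:H2  best=H2
  ? 49.162.137.195  path d0:H0→d1:-→d2:-→d3:-→d4:-→d5:H0→d6:-→d7:-→d8:-→d9:-→d10:-→d11:-→d12:H2→d13:-  best=H2
  add 31.84.208.0/20 -> H2 at depth 20
  del 31.84.223.0/24 (clear depth 24)
  add 103.128.0.0/9 -> H0 at depth 9
  add 103.240.0.0/12 -> H0 at depth 12
  add 50.97.176.128/28 -> H1 at depth 28

== LOOKUPS ==
["H2","H0","H3","H2","H2","H2"]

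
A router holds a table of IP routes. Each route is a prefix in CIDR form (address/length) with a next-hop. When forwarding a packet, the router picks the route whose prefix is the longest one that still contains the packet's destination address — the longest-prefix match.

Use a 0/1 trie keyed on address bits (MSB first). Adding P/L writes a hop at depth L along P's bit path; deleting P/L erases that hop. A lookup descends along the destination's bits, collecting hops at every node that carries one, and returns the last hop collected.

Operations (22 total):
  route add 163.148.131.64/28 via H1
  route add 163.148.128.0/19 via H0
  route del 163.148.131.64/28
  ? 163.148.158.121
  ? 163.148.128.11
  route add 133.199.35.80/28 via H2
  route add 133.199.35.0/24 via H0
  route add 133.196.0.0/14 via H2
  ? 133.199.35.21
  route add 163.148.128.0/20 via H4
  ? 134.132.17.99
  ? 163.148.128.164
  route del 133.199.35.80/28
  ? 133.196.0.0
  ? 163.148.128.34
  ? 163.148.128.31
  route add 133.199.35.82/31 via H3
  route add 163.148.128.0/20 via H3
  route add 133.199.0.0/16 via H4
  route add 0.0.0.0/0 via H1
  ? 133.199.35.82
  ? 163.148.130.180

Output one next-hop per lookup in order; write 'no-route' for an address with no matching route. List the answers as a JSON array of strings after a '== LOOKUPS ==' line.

Apply in order:
  + 163.148.131.64/28 (H1) depth=28
  + 163.148.128.0/19 (H0) depth=19
  - 163.148.131.64/28 clear@28
  ? 163.148.158.121  path d0:-→d1:-→d2:-→d3:-→d4:-→d5:-→d6:-→d7:-→d8:-→d9:-→d10:-→d11:-→d12:-→d13:-→d14:-→d15:-→d16:-→d17:-→d18:-→d19:H0  best=H0
  ? 163.148.128.11  path d0:-→d1:-→d2:-→d3:-→d4:-→d5:-→d6:-→d7:-→d8:-→d9:-→d10:-→d11:-→d12:-→d13:-→d14:-→d15:-→d16:-→d17:-→d18:-→d19:H0→d20:-→d21:-→d22:-  best=H0
  + 133.199.35.80/28 (H2) depth=28
  + 133.199.35.0/24 (H0) depth=24
  + 133.196.0.0/14 (H2) depth=14
  ? 133.199.35.21  path d0:-→d1:-→d2:-→d3:-→d4:-→d5:-→d6:-→d7:-→d8:-→d9:-→d10:-→d11:-→d12:-→d13:-→d14:H2→d15:-→d16:-→d17:-→d18:-→d19:-→d20:-→d21:-→d22:-→d23:-→d24:H0→d25:-  best=H0
  + 163.148.128.0/20 (H4) depth=20
  ? 134.132.17.99  path d0:-→d1:-→d2:-→d3:-→d4:-→d5:-→d6:-  best=no-route
  ? 163.148.128.164  path d0:-→d1:-→d2:-→d3:-→d4:-→d5:-→d6:-→d7:-→d8:-→d9:-→d10:-→d11:-→d12:-→d13:-→d14:-→d15:-→d16:-→d17:-→d18:-→d19:H0→d20:H4→d21:-→d22:-  best=H4
  - 133.199.35.80/28 clear@28
  ? 133.196.0.0  path d0:-→d1:-→d2:-→d3:-→d4:-→d5:-→d6:-→d7:-→d8:-→d9:-→d10:-→d11:-→d12:-→d13:-→d14:H2  best=H2
  ? 163.148.128.34  path d0:-→d1:-→d2:-→d3:-→d4:-→d5:-→d6:-→d7:-→d8:-→d9:-→d10:-→d11:-→d12:-→d13:-→d14:-→d15:-→d16:-→d17:-→d18:-→d19:H0→d20:H4→d21:-→d22:-  best=H4
  ? 163.148.128.31  path d0:-→d1:-→d2:-→d3:-→d4:-→d5:-→d6:-→d7:-→d8:-→d9:-→d10:-→d11:-→d12:-→d13:-→d14:-→d15:-→d16:-→d17:-→d18:-→d19:H0→d20:H4→d21:-→d22:-  best=H4
  + 133.199.35.82/31 (H3) depth=31
  + 163.148.128.0/20 (H3) depth=20
  + 133.199.0.0/16 (H4) depth=16
  + 0.0.0.0/0 (H1) depth=0
  ? 133.199.35.82  path d0:H1→d1:-→d2:-→d3:-→d4:-→d5:-→d6:-→d7:-→d8:-→d9:-→d10:-→d11:-→d12:-→d13:-→d14:H2→d15:-→d16:H4→d17:-→d18:-→d19:-→d20:-→d21:-→d22:-→d23:-→d24:H0→d25:-→d26:-→d27:-→d28:-→d29:-→d30:-→d31:H3  best=H3
  ? 163.148.130.180  path d0:H1→d1:-→d2:-→d3:-→d4:-→d5:-→d6:-→d7:-→d8:-→d9:-→d10:-→d11:-→d12:-→d13:-→d14:-→d15:-→d16:-→d17:-→d18:-→d19:H0→d20:H3→d21:-→d22:-→d23:-  best=H3

== LOOKUPS ==
["H0","H0","H0","no-route","H4","H2","H4","H4","H3","H3"]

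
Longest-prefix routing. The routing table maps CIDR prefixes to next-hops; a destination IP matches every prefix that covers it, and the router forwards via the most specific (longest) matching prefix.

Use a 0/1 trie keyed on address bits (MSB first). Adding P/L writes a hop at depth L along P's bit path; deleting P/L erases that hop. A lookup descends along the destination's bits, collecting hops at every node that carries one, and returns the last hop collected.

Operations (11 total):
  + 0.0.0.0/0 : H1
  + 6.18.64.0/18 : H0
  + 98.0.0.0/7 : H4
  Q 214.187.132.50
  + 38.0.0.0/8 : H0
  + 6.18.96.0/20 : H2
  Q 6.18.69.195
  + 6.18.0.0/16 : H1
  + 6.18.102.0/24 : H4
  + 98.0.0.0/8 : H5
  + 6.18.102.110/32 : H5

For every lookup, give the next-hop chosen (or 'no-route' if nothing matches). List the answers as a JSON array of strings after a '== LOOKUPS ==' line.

Process each operation:
  add 0.0.0.0/0 -> H1 at depth 0
  add 6.18.64.0/18 -> H0 at depth 18
  add 98.0.0.0/7 -> H4 at depth 7
  Q 214.187.132.50: descend ε ; hops seen [H1] ; pick H1
  add 38.0.0.0/8 -> H0 at depth 8
  add 6.18.96.0/20 -> H2 at depth 20
  Q 6.18.69.195: descend 000001100001001001 ; hops seen [H1,H0] ; pick H0
  add 6.18.0.0/16 -> H1 at depth 16
  add 6.18.102.0/24 -> H4 at depth 24
  add 98.0.0.0/8 -> H5 at depth 8
  add 6.18.102.110/32 -> H5 at depth 32

== LOOKUPS ==
["H1","H0"]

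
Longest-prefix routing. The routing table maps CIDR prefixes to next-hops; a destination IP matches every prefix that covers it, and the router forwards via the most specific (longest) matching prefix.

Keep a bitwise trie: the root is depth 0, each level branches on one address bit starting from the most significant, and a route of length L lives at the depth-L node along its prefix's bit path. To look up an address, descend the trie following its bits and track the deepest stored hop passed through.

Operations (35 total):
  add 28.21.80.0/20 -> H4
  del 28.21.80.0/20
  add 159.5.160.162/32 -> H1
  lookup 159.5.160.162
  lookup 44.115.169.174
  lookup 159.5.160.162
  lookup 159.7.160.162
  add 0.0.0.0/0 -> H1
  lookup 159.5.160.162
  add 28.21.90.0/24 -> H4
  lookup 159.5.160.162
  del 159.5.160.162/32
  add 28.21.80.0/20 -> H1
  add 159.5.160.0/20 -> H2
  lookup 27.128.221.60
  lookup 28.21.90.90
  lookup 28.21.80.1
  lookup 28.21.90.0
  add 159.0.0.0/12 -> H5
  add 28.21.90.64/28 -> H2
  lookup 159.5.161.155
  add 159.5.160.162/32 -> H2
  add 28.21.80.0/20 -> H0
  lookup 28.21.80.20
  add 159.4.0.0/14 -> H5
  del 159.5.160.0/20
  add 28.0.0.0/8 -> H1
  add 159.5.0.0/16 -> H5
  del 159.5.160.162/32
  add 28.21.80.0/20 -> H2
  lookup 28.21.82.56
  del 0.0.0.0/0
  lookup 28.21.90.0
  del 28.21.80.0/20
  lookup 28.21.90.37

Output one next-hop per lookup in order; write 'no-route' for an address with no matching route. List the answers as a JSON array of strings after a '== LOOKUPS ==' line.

Process each operation:
  + 28.21.80.0/20 (H4) depth=20
  - 28.21.80.0/20 clear@20
  + 159.5.160.162/32 (H1) depth=32
  lookup 159.5.160.162: bits 10011111000001011010000010100010 walk d0:-→d1:-→d2:-→d3:-→d4:-→d5:-→d6:-→d7:-→d8:-→d9:-→d10:-→d11:-→d12:-→d13:-→d14:-→d15:-→d16:-→d17:-→d18:-→d19:-→d20:-→d21:-→d22:-→d23:-→d24:-→d25:-→d26:-→d27:-→d28:-→d29:-→d30:-→d31:-→d32:H1 -> H1
  lookup 44.115.169.174: bits 00 walk d0:-→d1:-→d2:- -> no-route
  lookup 159.5.160.162: bits 10011111000001011010000010100010 walk d0:-→d1:-→d2:-→d3:-→d4:-→d5:-→d6:-→d7:-→d8:-→d9:-→d10:-→d11:-→d12:-→d13:-→d14:-→d15:-→d16:-→d17:-→d18:-→d19:-→d20:-→d21:-→d22:-→d23:-→d24:-→d25:-→d26:-→d27:-→d28:-→d29:-→d30:-→d31:-→d32:H1 -> H1
  lookup 159.7.160.162: bits 10011111000001 walk d0:-→d1:-→d2:-→d3:-→d4:-→d5:-→d6:-→d7:-→d8:-→d9:-→d10:-→d11:-→d12:-→d13:-→d14:- -> no-route
  + 0.0.0.0/0 (H1) depth=0
  lookup 159.5.160.162: bits 10011111000001011010000010100010 walk d0:H1→d1:-→d2:-→d3:-→d4:-→d5:-→d6:-→d7:-→d8:-→d9:-→d10:-→d11:-→d12:-→d13:-→d14:-→d15:-→d16:-→d17:-→d18:-→d19:-→d20:-→d21:-→d22:-→d23:-→d24:-→d25:-→d26:-→d27:-→d28:-→d29:-→d30:-→d31:-→d32:H1 -> H1
  + 28.21.90.0/24 (H4) depth=24
  lookup 159.5.160.162: bits 10011111000001011010000010100010 walk d0:H1→d1:-→d2:-→d3:-→d4:-→d5:-→d6:-→d7:-→d8:-→d9:-→d10:-→d11:-→d12:-→d13:-→d14:-→d15:-→d16:-→d17:-→d18:-→d19:-→d20:-→d21:-→d22:-→d23:-→d24:-→d25:-→d26:-→d27:-→d28:-→d29:-→d30:-→d31:-→d32:H1 -> H1
  - 159.5.160.162/32 clear@32
  + 28.21.80.0/20 (H1) depth=20
  + 159.5.160.0/20 (H2) depth=20
  lookup 27.128.221.60: bits 00011 walk d0:H1→d1:-→d2:-→d3:-→d4:-→d5:- -> H1
  lookup 28.21.90.90: bits 000111000001010101011010 walk d0:H1→d1:-→d2:-→d3:-→d4:-→d5:-→d6:-→d7:-→d8:-→d9:-→d10:-→d11:-→d12:-→d13:-→d14:-→d15:-→d16:-→d17:-→d18:-→d19:-→d20:H1→d21:-→d22:-→d23:-→d24:H4 -> H4
  lookup 28.21.80.1: bits 00011100000101010101 walk d0:H1→d1:-→d2:-→d3:-→d4:-→d5:-→d6:-→d7:-→d8:-→d9:-→d10:-→d11:-→d12:-→d13:-→d14:-→d15:-→d16:-→d17:-→d18:-→d19:-→d20:H1 -> H1
  lookup 28.21.90.0: bits 000111000001010101011010 walk d0:H1→d1:-→d2:-→d3:-→d4:-→d5:-→d6:-→d7:-→d8:-→d9:-→d10:-→d11:-→d12:-→d13:-→d14:-→d15:-→d16:-→d17:-→d18:-→d19:-→d20:H1→d21:-→d22:-→d23:-→d24:H4 -> H4
  + 159.0.0.0/12 (H5) depth=12
  + 28.21.90.64/28 (H2) depth=28
  lookup 159.5.161.155: bits 10011111000001011010000 walk d0:H1→d1:-→d2:-→d3:-→d4:-→d5:-→d6:-→d7:-→d8:-→d9:-→d10:-→d11:-→d12:H5→d13:-→d14:-→d15:-→d16:-→d17:-→d18:-→d19:-→d20:H2→d21:-→d22:-→d23:- -> H2
  + 159.5.160.162/32 (H2) depth=32
  + 28.21.80.0/20 (H0) depth=20
  lookup 28.21.80.20: bits 00011100000101010101 walk d0:H1→d1:-→d2:-→d3:-→d4:-→d5:-→d6:-→d7:-→d8:-→d9:-→d10:-→d11:-→d12:-→d13:-→d14:-→d15:-→d16:-→d17:-→d18:-→d19:-→d20:H0 -> H0
  + 159.4.0.0/14 (H5) depth=14
  - 159.5.160.0/20 clear@20
  + 28.0.0.0/8 (H1) depth=8
  + 159.5.0.0/16 (H5) depth=16
  - 159.5.160.162/32 clear@32
  + 28.21.80.0/20 (H2) depth=20
  lookup 28.21.82.56: bits 00011100000101010101 walk d0:H1→d1:-→d2:-→d3:-→d4:-→d5:-→d6:-→d7:-→d8:H1→d9:-→d10:-→d11:-→d12:-→d13:-→d14:-→d15:-→d16:-→d17:-→d18:-→d19:-→d20:H2 -> H2
  - 0.0.0.0/0 clear@0
  lookup 28.21.90.0: bits 0001110000010101010110100 walk d0:-→d1:-→d2:-→d3:-→d4:-→d5:-→d6:-→d7:-→d8:H1→d9:-→d10:-→d11:-→d12:-→d13:-→d14:-→d15:-→d16:-→d17:-→d18:-→d19:-→d20:H2→d21:-→d22:-→d23:-→d24:H4→d25:- -> H4
  - 28.21.80.0/20 clear@20
  lookup 28.21.90.37: bits 0001110000010101010110100 walk d0:-→d1:-→d2:-→d3:-→d4:-→d5:-→d6:-→d7:-→d8:H1→d9:-→d10:-→d11:-→d12:-→d13:-→d14:-→d15:-→d16:-→d17:-→d18:-→d19:-→d20:-→d21:-→d22:-→d23:-→d24:H4→d25:- -> H4

== LOOKUPS ==
["H1","no-route","H1","no-route","H1","H1","H1","H4","H1","H4","H2","H0","H2","H4","H4"]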